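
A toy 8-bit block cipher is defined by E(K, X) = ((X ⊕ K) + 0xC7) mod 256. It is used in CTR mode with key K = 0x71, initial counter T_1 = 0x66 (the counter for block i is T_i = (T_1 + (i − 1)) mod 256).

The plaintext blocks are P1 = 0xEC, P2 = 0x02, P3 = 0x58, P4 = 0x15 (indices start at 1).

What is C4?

C4 = 0xCA

CTR encryption: S_i = E(K, T_i) where T_i is the counter for block i; C_i = P_i ⊕ S_i.
C1: T = 0x66, S = E(K, T) = 0xDE; 0xEC ⊕ 0xDE = 0x32.
C2: T = 0x67, S = E(K, T) = 0xDD; 0x02 ⊕ 0xDD = 0xDF.
C3: T = 0x68, S = E(K, T) = 0xE0; 0x58 ⊕ 0xE0 = 0xB8.
C4: T = 0x69, S = E(K, T) = 0xDF; 0x15 ⊕ 0xDF = 0xCA.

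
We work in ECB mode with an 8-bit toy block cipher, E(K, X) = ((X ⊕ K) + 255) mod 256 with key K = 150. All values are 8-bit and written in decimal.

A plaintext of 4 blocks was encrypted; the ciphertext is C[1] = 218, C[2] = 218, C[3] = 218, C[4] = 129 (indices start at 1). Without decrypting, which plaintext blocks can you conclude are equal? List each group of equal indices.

P[1] = P[2] = P[3]

ECB encrypts each block independently with the same key, so equal ciphertext blocks imply equal plaintext blocks.
C[1] = C[2] = C[3] = 218, so P[1] = P[2] = P[3].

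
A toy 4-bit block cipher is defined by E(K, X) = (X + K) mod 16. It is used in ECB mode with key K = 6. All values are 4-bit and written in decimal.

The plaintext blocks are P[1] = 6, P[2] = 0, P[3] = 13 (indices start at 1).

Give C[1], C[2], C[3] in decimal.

ECB encryption: C_i = E(K, P_i).
C[1]: E(K, 6) = 12.
C[2]: E(K, 0) = 6.
C[3]: E(K, 13) = 3.

C[1] = 12, C[2] = 6, C[3] = 3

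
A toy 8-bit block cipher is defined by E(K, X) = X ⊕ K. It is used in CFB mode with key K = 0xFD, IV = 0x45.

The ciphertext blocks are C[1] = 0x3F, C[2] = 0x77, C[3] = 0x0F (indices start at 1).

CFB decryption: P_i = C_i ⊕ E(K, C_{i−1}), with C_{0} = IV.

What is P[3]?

P[3]: E(K, 0x77) = 0x8A; 0x0F ⊕ 0x8A = 0x85.

P[3] = 0x85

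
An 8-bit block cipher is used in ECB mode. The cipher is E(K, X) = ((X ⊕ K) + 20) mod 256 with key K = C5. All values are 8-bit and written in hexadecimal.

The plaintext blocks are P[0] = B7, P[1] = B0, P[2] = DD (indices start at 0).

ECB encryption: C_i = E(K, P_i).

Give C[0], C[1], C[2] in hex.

C[0]: E(K, B7) = 92.
C[1]: E(K, B0) = 95.
C[2]: E(K, DD) = 38.

C[0] = 92, C[1] = 95, C[2] = 38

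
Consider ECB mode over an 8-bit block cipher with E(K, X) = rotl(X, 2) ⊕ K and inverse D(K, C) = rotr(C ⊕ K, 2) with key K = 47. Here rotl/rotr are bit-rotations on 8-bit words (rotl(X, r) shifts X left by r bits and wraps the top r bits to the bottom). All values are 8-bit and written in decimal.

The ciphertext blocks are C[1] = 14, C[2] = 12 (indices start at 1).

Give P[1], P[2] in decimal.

ECB decryption: P_i = D(K, C_i).
P[1]: D(K, 14) = 72.
P[2]: D(K, 12) = 200.

P[1] = 72, P[2] = 200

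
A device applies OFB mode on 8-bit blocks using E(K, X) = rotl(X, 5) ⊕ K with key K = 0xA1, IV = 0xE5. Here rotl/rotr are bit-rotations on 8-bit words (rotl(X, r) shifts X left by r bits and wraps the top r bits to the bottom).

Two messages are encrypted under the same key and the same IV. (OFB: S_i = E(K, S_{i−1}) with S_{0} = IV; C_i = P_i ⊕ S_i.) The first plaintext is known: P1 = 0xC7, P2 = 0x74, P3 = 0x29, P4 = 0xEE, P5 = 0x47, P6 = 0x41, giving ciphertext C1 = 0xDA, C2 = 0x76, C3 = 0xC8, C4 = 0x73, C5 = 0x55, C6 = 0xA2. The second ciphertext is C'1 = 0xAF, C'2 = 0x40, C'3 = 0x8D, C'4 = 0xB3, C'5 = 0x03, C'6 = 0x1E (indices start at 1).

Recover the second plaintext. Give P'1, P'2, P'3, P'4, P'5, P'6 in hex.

In OFB with a reused IV, both messages share the same keystream S_i, so C_i ⊕ C'_i = P_i ⊕ P'_i and thus P'_i = P_i ⊕ C_i ⊕ C'_i.
P'1: 0xC7 ⊕ 0xDA ⊕ 0xAF = 0xB2.
P'2: 0x74 ⊕ 0x76 ⊕ 0x40 = 0x42.
P'3: 0x29 ⊕ 0xC8 ⊕ 0x8D = 0x6C.
P'4: 0xEE ⊕ 0x73 ⊕ 0xB3 = 0x2E.
P'5: 0x47 ⊕ 0x55 ⊕ 0x03 = 0x11.
P'6: 0x41 ⊕ 0xA2 ⊕ 0x1E = 0xFD.

P'1 = 0xB2, P'2 = 0x42, P'3 = 0x6C, P'4 = 0x2E, P'5 = 0x11, P'6 = 0xFD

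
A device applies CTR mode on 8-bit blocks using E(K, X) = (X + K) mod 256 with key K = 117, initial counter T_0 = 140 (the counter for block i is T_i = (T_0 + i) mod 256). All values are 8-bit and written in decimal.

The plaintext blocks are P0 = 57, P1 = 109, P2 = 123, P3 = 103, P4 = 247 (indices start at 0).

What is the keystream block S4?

CTR encryption: S_i = E(K, T_i) where T_i is the counter for block i; C_i = P_i ⊕ S_i.
C0: T = 140, S = E(K, T) = 1; 57 ⊕ 1 = 56.
C1: T = 141, S = E(K, T) = 2; 109 ⊕ 2 = 111.
C2: T = 142, S = E(K, T) = 3; 123 ⊕ 3 = 120.
C3: T = 143, S = E(K, T) = 4; 103 ⊕ 4 = 99.
C4: T = 144, S = E(K, T) = 5; 247 ⊕ 5 = 242.
So S4 = 5.

5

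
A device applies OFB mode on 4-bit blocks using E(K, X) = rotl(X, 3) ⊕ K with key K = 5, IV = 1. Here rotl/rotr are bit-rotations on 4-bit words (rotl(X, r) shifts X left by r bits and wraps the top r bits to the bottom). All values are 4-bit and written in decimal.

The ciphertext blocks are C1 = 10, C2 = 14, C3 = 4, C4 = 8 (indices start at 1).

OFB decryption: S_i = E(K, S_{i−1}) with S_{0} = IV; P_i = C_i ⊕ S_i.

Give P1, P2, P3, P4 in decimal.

P1: S = E(K, 1) = 13; 10 ⊕ 13 = 7.
P2: S = E(K, 13) = 11; 14 ⊕ 11 = 5.
P3: S = E(K, 11) = 8; 4 ⊕ 8 = 12.
P4: S = E(K, 8) = 1; 8 ⊕ 1 = 9.

P1 = 7, P2 = 5, P3 = 12, P4 = 9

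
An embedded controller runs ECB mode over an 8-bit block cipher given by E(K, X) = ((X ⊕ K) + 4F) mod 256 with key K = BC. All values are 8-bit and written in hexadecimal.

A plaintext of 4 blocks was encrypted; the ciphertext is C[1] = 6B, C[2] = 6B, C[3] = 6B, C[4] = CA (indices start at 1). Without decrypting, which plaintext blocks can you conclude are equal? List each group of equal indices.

P[1] = P[2] = P[3]

ECB encrypts each block independently with the same key, so equal ciphertext blocks imply equal plaintext blocks.
C[1] = C[2] = C[3] = 6B, so P[1] = P[2] = P[3].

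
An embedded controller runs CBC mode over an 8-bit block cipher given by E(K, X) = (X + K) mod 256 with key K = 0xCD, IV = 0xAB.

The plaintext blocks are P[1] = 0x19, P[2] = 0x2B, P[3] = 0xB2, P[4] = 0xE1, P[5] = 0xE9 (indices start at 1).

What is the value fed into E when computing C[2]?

CBC encryption: C_i = E(K, P_i ⊕ C_{i−1}), with C_{0} = IV.
C[1]: P[1] ⊕ 0xAB = 0xB2; E(K, 0xB2) = 0x7F.
C[2]: P[2] ⊕ 0x7F = 0x54; E(K, 0x54) = 0x21.
So the input to E for block [2] is 0x54.

0x54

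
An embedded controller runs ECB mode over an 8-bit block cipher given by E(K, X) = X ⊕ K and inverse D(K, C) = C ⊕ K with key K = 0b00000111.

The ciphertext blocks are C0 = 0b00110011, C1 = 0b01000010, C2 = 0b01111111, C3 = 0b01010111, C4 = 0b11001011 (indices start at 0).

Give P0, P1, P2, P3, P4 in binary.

P0 = 0b00110100, P1 = 0b01000101, P2 = 0b01111000, P3 = 0b01010000, P4 = 0b11001100

ECB decryption: P_i = D(K, C_i).
P0: D(K, 0b00110011) = 0b00110100.
P1: D(K, 0b01000010) = 0b01000101.
P2: D(K, 0b01111111) = 0b01111000.
P3: D(K, 0b01010111) = 0b01010000.
P4: D(K, 0b11001011) = 0b11001100.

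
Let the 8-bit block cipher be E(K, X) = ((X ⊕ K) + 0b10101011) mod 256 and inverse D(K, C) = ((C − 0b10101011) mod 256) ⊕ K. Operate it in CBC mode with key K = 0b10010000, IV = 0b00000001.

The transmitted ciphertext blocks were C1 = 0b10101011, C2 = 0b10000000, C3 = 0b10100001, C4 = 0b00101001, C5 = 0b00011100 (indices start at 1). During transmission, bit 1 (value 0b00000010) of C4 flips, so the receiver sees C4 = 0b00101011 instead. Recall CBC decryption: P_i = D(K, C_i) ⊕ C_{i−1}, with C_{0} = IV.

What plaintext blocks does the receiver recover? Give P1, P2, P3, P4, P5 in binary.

Only C4 changed, to 0b00101011. In CBC, a change in C_i garbles P_i and flips the same bit in P_{i+1}. Decrypting the received ciphertext:
P1: D(K, 0b10101011) = 0b10010000; 0b10010000 ⊕ 0b00000001 = 0b10010001.
P2: D(K, 0b10000000) = 0b01000101; 0b01000101 ⊕ 0b10101011 = 0b11101110.
P3: D(K, 0b10100001) = 0b01100110; 0b01100110 ⊕ 0b10000000 = 0b11100110.
P4: D(K, 0b00101011) = 0b00010000; 0b00010000 ⊕ 0b10100001 = 0b10110001.
P5: D(K, 0b00011100) = 0b11100001; 0b11100001 ⊕ 0b00101011 = 0b11001010.
Blocks that differ from the original plaintext: P4, P5.

P1 = 0b10010001, P2 = 0b11101110, P3 = 0b11100110, P4 = 0b10110001, P5 = 0b11001010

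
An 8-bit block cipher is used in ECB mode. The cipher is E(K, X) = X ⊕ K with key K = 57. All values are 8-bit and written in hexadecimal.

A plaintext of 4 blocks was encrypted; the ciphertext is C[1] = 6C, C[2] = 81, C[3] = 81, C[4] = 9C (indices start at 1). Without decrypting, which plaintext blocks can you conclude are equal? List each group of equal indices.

ECB encrypts each block independently with the same key, so equal ciphertext blocks imply equal plaintext blocks.
C[2] = C[3] = 81, so P[2] = P[3].

P[2] = P[3]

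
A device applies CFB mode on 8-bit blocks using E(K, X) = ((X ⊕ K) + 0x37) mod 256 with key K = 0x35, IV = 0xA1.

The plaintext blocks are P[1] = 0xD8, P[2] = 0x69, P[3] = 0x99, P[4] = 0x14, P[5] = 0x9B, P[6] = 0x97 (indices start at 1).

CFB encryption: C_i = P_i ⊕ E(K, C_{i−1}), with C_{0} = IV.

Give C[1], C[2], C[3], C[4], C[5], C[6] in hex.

C[1] = 0x13, C[2] = 0x34, C[3] = 0xA1, C[4] = 0xDF, C[5] = 0xBA, C[6] = 0x51

C[1]: E(K, 0xA1) = 0xCB; 0xD8 ⊕ 0xCB = 0x13.
C[2]: E(K, 0x13) = 0x5D; 0x69 ⊕ 0x5D = 0x34.
C[3]: E(K, 0x34) = 0x38; 0x99 ⊕ 0x38 = 0xA1.
C[4]: E(K, 0xA1) = 0xCB; 0x14 ⊕ 0xCB = 0xDF.
C[5]: E(K, 0xDF) = 0x21; 0x9B ⊕ 0x21 = 0xBA.
C[6]: E(K, 0xBA) = 0xC6; 0x97 ⊕ 0xC6 = 0x51.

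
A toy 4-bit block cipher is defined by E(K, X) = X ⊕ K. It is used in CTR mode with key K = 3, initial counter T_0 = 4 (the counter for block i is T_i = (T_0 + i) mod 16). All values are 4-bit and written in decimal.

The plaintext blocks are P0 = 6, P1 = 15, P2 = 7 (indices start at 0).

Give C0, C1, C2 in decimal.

CTR encryption: S_i = E(K, T_i) where T_i is the counter for block i; C_i = P_i ⊕ S_i.
C0: T = 4, S = E(K, T) = 7; 6 ⊕ 7 = 1.
C1: T = 5, S = E(K, T) = 6; 15 ⊕ 6 = 9.
C2: T = 6, S = E(K, T) = 5; 7 ⊕ 5 = 2.

C0 = 1, C1 = 9, C2 = 2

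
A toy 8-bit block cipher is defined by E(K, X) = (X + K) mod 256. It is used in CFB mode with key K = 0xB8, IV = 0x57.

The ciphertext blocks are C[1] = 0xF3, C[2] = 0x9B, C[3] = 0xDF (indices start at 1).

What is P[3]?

CFB decryption: P_i = C_i ⊕ E(K, C_{i−1}), with C_{0} = IV.
P[3]: E(K, 0x9B) = 0x53; 0xDF ⊕ 0x53 = 0x8C.

P[3] = 0x8C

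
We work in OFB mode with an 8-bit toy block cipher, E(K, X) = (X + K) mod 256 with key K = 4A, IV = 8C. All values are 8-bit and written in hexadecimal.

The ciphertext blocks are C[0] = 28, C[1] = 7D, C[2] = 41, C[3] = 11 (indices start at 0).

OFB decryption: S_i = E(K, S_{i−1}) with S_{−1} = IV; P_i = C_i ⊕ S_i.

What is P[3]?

P[0]: S = E(K, 8C) = D6; 28 ⊕ D6 = FE.
P[1]: S = E(K, D6) = 20; 7D ⊕ 20 = 5D.
P[2]: S = E(K, 20) = 6A; 41 ⊕ 6A = 2B.
P[3]: S = E(K, 6A) = B4; 11 ⊕ B4 = A5.

P[3] = A5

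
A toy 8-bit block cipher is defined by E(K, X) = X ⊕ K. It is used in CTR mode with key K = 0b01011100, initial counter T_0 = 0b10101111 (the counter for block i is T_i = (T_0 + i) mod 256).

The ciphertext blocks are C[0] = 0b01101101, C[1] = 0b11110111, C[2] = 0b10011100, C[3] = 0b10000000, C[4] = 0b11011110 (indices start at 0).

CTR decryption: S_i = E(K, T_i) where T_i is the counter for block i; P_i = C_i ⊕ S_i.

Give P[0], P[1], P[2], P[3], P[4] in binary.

P[0]: T = 0b10101111, S = E(K, T) = 0b11110011; 0b01101101 ⊕ 0b11110011 = 0b10011110.
P[1]: T = 0b10110000, S = E(K, T) = 0b11101100; 0b11110111 ⊕ 0b11101100 = 0b00011011.
P[2]: T = 0b10110001, S = E(K, T) = 0b11101101; 0b10011100 ⊕ 0b11101101 = 0b01110001.
P[3]: T = 0b10110010, S = E(K, T) = 0b11101110; 0b10000000 ⊕ 0b11101110 = 0b01101110.
P[4]: T = 0b10110011, S = E(K, T) = 0b11101111; 0b11011110 ⊕ 0b11101111 = 0b00110001.

P[0] = 0b10011110, P[1] = 0b00011011, P[2] = 0b01110001, P[3] = 0b01101110, P[4] = 0b00110001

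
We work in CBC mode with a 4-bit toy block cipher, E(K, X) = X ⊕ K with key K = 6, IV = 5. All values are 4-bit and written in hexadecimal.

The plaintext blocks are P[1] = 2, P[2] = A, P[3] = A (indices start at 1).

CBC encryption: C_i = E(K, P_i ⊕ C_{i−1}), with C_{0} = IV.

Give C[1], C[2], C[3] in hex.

C[1] = 1, C[2] = D, C[3] = 1

C[1]: P[1] ⊕ 5 = 7; E(K, 7) = 1.
C[2]: P[2] ⊕ 1 = B; E(K, B) = D.
C[3]: P[3] ⊕ D = 7; E(K, 7) = 1.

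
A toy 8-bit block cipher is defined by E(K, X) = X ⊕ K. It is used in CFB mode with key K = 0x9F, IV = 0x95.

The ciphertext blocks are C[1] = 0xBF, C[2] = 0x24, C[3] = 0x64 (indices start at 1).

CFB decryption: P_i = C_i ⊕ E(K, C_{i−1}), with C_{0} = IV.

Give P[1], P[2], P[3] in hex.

P[1] = 0xB5, P[2] = 0x04, P[3] = 0xDF

P[1]: E(K, 0x95) = 0x0A; 0xBF ⊕ 0x0A = 0xB5.
P[2]: E(K, 0xBF) = 0x20; 0x24 ⊕ 0x20 = 0x04.
P[3]: E(K, 0x24) = 0xBB; 0x64 ⊕ 0xBB = 0xDF.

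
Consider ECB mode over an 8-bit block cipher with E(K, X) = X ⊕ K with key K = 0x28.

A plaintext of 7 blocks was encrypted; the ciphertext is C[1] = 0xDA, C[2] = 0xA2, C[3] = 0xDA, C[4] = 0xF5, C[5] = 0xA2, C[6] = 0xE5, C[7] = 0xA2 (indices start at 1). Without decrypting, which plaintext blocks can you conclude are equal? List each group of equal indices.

P[1] = P[3]; P[2] = P[5] = P[7]

ECB encrypts each block independently with the same key, so equal ciphertext blocks imply equal plaintext blocks.
C[1] = C[3] = 0xDA, so P[1] = P[3].
C[2] = C[5] = C[7] = 0xA2, so P[2] = P[5] = P[7].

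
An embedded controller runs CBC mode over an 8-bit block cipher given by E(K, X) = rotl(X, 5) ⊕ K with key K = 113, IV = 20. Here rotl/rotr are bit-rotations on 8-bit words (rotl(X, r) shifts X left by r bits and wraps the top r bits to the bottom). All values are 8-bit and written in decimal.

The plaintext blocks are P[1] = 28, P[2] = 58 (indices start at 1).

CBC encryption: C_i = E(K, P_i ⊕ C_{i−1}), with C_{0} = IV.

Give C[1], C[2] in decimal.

C[1]: P[1] ⊕ 20 = 8; E(K, 8) = 112.
C[2]: P[2] ⊕ 112 = 74; E(K, 74) = 56.

C[1] = 112, C[2] = 56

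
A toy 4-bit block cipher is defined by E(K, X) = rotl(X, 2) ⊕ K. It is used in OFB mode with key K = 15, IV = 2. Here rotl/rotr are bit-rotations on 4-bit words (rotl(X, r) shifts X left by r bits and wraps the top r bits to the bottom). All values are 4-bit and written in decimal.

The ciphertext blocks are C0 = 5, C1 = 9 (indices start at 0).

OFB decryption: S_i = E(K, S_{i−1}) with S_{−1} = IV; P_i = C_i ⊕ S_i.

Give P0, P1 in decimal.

P0 = 2, P1 = 11

P0: S = E(K, 2) = 7; 5 ⊕ 7 = 2.
P1: S = E(K, 7) = 2; 9 ⊕ 2 = 11.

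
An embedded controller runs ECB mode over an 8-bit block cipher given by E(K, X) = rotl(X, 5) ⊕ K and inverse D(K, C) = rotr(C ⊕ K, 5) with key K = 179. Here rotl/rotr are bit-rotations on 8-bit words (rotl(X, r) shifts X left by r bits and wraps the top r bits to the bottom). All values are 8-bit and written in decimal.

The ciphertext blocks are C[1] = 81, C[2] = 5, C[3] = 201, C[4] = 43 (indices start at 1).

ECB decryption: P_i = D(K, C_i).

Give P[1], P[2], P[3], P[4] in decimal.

P[1]: D(K, 81) = 23.
P[2]: D(K, 5) = 181.
P[3]: D(K, 201) = 211.
P[4]: D(K, 43) = 196.

P[1] = 23, P[2] = 181, P[3] = 211, P[4] = 196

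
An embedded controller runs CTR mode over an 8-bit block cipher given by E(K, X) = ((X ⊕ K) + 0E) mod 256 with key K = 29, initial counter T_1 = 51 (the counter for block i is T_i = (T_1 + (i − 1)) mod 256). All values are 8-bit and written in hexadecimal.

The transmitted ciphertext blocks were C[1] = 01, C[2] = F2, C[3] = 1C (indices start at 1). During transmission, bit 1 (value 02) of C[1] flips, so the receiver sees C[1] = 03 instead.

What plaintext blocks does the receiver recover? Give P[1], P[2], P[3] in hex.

P[1] = 85, P[2] = 7B, P[3] = 94

CTR decryption: S_i = E(K, T_i) where T_i is the counter for block i; P_i = C_i ⊕ S_i.
Only C[1] changed, to 03. In CTR, a change in C_i flips the same bit in P_i only; the keystream is unaffected. Decrypting the received ciphertext:
P[1]: T = 51, S = E(K, T) = 86; 03 ⊕ 86 = 85.
P[2]: T = 52, S = E(K, T) = 89; F2 ⊕ 89 = 7B.
P[3]: T = 53, S = E(K, T) = 88; 1C ⊕ 88 = 94.
Blocks that differ from the original plaintext: P[1].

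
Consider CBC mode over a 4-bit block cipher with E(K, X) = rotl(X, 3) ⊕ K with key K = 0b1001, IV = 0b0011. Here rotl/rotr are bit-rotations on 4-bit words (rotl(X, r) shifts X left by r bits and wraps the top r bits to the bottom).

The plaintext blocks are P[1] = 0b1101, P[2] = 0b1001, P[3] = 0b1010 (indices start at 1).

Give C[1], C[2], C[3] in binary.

C[1] = 0b1110, C[2] = 0b0010, C[3] = 0b1101

CBC encryption: C_i = E(K, P_i ⊕ C_{i−1}), with C_{0} = IV.
C[1]: P[1] ⊕ 0b0011 = 0b1110; E(K, 0b1110) = 0b1110.
C[2]: P[2] ⊕ 0b1110 = 0b0111; E(K, 0b0111) = 0b0010.
C[3]: P[3] ⊕ 0b0010 = 0b1000; E(K, 0b1000) = 0b1101.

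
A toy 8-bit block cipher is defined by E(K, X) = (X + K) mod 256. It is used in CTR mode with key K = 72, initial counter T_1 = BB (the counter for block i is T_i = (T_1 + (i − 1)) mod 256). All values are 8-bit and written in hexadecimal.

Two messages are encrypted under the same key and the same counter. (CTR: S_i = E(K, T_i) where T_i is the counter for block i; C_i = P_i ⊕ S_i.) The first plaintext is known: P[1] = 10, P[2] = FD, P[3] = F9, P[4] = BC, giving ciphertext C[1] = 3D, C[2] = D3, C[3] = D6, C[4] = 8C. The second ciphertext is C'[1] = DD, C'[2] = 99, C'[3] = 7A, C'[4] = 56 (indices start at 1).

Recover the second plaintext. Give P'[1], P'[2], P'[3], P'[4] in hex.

In CTR with a reused counter, both messages share the same keystream S_i, so C_i ⊕ C'_i = P_i ⊕ P'_i and thus P'_i = P_i ⊕ C_i ⊕ C'_i.
P'[1]: 10 ⊕ 3D ⊕ DD = F0.
P'[2]: FD ⊕ D3 ⊕ 99 = B7.
P'[3]: F9 ⊕ D6 ⊕ 7A = 55.
P'[4]: BC ⊕ 8C ⊕ 56 = 66.

P'[1] = F0, P'[2] = B7, P'[3] = 55, P'[4] = 66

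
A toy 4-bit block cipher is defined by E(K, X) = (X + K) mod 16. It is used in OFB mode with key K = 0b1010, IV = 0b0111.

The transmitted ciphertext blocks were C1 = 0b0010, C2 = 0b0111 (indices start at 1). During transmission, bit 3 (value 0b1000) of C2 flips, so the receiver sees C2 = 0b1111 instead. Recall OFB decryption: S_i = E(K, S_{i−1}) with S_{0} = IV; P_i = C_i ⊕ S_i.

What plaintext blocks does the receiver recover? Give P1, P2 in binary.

Only C2 changed, to 0b1111. In OFB, a change in C_i flips the same bit in P_i only; the keystream is unaffected. Decrypting the received ciphertext:
P1: S = E(K, 0b0111) = 0b0001; 0b0010 ⊕ 0b0001 = 0b0011.
P2: S = E(K, 0b0001) = 0b1011; 0b1111 ⊕ 0b1011 = 0b0100.
Blocks that differ from the original plaintext: P2.

P1 = 0b0011, P2 = 0b0100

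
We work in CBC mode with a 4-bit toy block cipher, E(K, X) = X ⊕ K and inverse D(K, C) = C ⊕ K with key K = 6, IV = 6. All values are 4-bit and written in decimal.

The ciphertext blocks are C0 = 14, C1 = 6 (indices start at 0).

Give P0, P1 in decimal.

CBC decryption: P_i = D(K, C_i) ⊕ C_{i−1}, with C_{−1} = IV.
P0: D(K, 14) = 8; 8 ⊕ 6 = 14.
P1: D(K, 6) = 0; 0 ⊕ 14 = 14.

P0 = 14, P1 = 14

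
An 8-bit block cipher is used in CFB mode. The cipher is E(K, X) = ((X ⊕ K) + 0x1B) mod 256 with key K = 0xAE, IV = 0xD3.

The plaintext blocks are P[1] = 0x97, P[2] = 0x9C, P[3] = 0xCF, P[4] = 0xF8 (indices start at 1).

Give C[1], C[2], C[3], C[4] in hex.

CFB encryption: C_i = P_i ⊕ E(K, C_{i−1}), with C_{0} = IV.
C[1]: E(K, 0xD3) = 0x98; 0x97 ⊕ 0x98 = 0x0F.
C[2]: E(K, 0x0F) = 0xBC; 0x9C ⊕ 0xBC = 0x20.
C[3]: E(K, 0x20) = 0xA9; 0xCF ⊕ 0xA9 = 0x66.
C[4]: E(K, 0x66) = 0xE3; 0xF8 ⊕ 0xE3 = 0x1B.

C[1] = 0x0F, C[2] = 0x20, C[3] = 0x66, C[4] = 0x1B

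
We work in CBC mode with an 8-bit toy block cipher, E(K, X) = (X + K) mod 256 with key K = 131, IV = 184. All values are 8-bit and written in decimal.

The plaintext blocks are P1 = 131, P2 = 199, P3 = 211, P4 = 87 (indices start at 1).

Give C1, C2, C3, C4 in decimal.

C1 = 190, C2 = 252, C3 = 178, C4 = 104

CBC encryption: C_i = E(K, P_i ⊕ C_{i−1}), with C_{0} = IV.
C1: P1 ⊕ 184 = 59; E(K, 59) = 190.
C2: P2 ⊕ 190 = 121; E(K, 121) = 252.
C3: P3 ⊕ 252 = 47; E(K, 47) = 178.
C4: P4 ⊕ 178 = 229; E(K, 229) = 104.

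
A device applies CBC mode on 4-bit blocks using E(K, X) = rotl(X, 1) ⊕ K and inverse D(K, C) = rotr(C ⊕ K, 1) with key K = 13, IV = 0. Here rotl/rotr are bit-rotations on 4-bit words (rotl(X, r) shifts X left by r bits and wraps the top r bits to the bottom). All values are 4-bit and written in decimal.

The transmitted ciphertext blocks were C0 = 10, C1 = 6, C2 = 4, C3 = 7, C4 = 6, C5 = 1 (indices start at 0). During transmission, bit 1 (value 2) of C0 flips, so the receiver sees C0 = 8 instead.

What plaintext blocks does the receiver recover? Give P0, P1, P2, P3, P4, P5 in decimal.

P0 = 10, P1 = 5, P2 = 10, P3 = 1, P4 = 10, P5 = 0

CBC decryption: P_i = D(K, C_i) ⊕ C_{i−1}, with C_{−1} = IV.
Only C0 changed, to 8. In CBC, a change in C_i garbles P_i and flips the same bit in P_{i+1}. Decrypting the received ciphertext:
P0: D(K, 8) = 10; 10 ⊕ 0 = 10.
P1: D(K, 6) = 13; 13 ⊕ 8 = 5.
P2: D(K, 4) = 12; 12 ⊕ 6 = 10.
P3: D(K, 7) = 5; 5 ⊕ 4 = 1.
P4: D(K, 6) = 13; 13 ⊕ 7 = 10.
P5: D(K, 1) = 6; 6 ⊕ 6 = 0.
Blocks that differ from the original plaintext: P0, P1.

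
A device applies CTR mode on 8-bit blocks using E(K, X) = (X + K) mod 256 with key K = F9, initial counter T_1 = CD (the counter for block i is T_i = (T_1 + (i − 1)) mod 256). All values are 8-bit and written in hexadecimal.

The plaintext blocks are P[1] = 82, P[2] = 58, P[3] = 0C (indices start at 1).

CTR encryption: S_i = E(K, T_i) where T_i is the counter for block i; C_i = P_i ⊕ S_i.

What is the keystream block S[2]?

C7

C[1]: T = CD, S = E(K, T) = C6; 82 ⊕ C6 = 44.
C[2]: T = CE, S = E(K, T) = C7; 58 ⊕ C7 = 9F.
So S[2] = C7.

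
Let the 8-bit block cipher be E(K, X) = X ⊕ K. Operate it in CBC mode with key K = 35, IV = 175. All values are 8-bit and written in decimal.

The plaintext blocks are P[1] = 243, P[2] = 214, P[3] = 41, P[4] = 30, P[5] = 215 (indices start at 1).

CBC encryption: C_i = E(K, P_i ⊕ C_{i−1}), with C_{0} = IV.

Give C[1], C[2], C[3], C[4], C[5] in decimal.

C[1]: P[1] ⊕ 175 = 92; E(K, 92) = 127.
C[2]: P[2] ⊕ 127 = 169; E(K, 169) = 138.
C[3]: P[3] ⊕ 138 = 163; E(K, 163) = 128.
C[4]: P[4] ⊕ 128 = 158; E(K, 158) = 189.
C[5]: P[5] ⊕ 189 = 106; E(K, 106) = 73.

C[1] = 127, C[2] = 138, C[3] = 128, C[4] = 189, C[5] = 73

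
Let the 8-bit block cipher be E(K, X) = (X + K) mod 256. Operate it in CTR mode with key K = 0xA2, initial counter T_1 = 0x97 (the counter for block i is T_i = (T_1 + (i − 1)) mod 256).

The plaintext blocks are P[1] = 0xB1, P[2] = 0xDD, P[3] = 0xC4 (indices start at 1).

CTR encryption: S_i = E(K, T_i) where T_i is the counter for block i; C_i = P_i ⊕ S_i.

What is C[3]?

C[1]: T = 0x97, S = E(K, T) = 0x39; 0xB1 ⊕ 0x39 = 0x88.
C[2]: T = 0x98, S = E(K, T) = 0x3A; 0xDD ⊕ 0x3A = 0xE7.
C[3]: T = 0x99, S = E(K, T) = 0x3B; 0xC4 ⊕ 0x3B = 0xFF.

C[3] = 0xFF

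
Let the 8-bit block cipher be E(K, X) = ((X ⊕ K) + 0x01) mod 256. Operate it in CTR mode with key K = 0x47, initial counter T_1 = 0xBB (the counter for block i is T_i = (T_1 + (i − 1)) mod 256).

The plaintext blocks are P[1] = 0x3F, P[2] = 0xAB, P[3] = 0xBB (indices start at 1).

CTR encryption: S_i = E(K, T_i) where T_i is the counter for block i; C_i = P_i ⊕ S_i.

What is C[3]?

C[1]: T = 0xBB, S = E(K, T) = 0xFD; 0x3F ⊕ 0xFD = 0xC2.
C[2]: T = 0xBC, S = E(K, T) = 0xFC; 0xAB ⊕ 0xFC = 0x57.
C[3]: T = 0xBD, S = E(K, T) = 0xFB; 0xBB ⊕ 0xFB = 0x40.

C[3] = 0x40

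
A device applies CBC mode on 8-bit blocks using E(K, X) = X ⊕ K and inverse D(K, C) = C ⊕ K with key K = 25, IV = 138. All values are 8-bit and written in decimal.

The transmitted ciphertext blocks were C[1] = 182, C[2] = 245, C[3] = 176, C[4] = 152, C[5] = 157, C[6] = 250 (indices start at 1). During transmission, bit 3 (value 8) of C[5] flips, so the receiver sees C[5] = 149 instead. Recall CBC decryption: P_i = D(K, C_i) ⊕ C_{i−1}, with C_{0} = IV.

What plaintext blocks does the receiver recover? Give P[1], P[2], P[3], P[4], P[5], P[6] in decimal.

Only C[5] changed, to 149. In CBC, a change in C_i garbles P_i and flips the same bit in P_{i+1}. Decrypting the received ciphertext:
P[1]: D(K, 182) = 175; 175 ⊕ 138 = 37.
P[2]: D(K, 245) = 236; 236 ⊕ 182 = 90.
P[3]: D(K, 176) = 169; 169 ⊕ 245 = 92.
P[4]: D(K, 152) = 129; 129 ⊕ 176 = 49.
P[5]: D(K, 149) = 140; 140 ⊕ 152 = 20.
P[6]: D(K, 250) = 227; 227 ⊕ 149 = 118.
Blocks that differ from the original plaintext: P[5], P[6].

P[1] = 37, P[2] = 90, P[3] = 92, P[4] = 49, P[5] = 20, P[6] = 118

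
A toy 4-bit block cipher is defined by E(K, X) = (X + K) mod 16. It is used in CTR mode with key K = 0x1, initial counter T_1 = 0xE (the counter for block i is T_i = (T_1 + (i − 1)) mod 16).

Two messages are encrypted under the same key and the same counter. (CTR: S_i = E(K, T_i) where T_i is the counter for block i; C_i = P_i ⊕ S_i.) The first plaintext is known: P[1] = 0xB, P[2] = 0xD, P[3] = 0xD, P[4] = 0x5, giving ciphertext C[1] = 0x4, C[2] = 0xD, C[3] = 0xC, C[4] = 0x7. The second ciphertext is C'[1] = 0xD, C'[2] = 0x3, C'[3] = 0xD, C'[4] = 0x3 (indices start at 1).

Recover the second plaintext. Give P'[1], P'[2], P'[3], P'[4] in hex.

P'[1] = 0x2, P'[2] = 0x3, P'[3] = 0xC, P'[4] = 0x1

In CTR with a reused counter, both messages share the same keystream S_i, so C_i ⊕ C'_i = P_i ⊕ P'_i and thus P'_i = P_i ⊕ C_i ⊕ C'_i.
P'[1]: 0xB ⊕ 0x4 ⊕ 0xD = 0x2.
P'[2]: 0xD ⊕ 0xD ⊕ 0x3 = 0x3.
P'[3]: 0xD ⊕ 0xC ⊕ 0xD = 0xC.
P'[4]: 0x5 ⊕ 0x7 ⊕ 0x3 = 0x1.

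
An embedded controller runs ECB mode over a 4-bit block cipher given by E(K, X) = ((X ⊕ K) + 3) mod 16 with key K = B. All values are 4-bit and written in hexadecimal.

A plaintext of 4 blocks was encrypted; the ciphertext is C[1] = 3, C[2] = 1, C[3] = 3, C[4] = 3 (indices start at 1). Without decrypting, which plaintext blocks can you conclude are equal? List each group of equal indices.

P[1] = P[3] = P[4]

ECB encrypts each block independently with the same key, so equal ciphertext blocks imply equal plaintext blocks.
C[1] = C[3] = C[4] = 3, so P[1] = P[3] = P[4].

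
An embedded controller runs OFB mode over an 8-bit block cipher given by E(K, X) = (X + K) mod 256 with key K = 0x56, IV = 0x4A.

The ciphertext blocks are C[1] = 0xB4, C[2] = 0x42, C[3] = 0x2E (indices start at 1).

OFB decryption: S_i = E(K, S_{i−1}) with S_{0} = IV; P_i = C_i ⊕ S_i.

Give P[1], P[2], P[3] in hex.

P[1] = 0x14, P[2] = 0xB4, P[3] = 0x62

P[1]: S = E(K, 0x4A) = 0xA0; 0xB4 ⊕ 0xA0 = 0x14.
P[2]: S = E(K, 0xA0) = 0xF6; 0x42 ⊕ 0xF6 = 0xB4.
P[3]: S = E(K, 0xF6) = 0x4C; 0x2E ⊕ 0x4C = 0x62.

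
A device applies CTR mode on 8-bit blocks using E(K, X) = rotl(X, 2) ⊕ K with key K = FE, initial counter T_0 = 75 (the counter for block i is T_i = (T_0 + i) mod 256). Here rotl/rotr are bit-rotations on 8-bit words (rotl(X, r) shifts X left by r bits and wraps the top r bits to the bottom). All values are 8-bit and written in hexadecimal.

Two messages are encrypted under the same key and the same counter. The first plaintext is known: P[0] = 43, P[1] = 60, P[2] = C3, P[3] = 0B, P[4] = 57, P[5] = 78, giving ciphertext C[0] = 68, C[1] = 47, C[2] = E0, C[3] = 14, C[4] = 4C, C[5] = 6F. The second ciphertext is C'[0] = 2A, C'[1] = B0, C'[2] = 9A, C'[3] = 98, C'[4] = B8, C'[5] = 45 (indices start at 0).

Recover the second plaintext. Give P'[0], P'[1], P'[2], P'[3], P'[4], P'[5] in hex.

In CTR with a reused counter, both messages share the same keystream S_i, so C_i ⊕ C'_i = P_i ⊕ P'_i and thus P'_i = P_i ⊕ C_i ⊕ C'_i.
P'[0]: 43 ⊕ 68 ⊕ 2A = 01.
P'[1]: 60 ⊕ 47 ⊕ B0 = 97.
P'[2]: C3 ⊕ E0 ⊕ 9A = B9.
P'[3]: 0B ⊕ 14 ⊕ 98 = 87.
P'[4]: 57 ⊕ 4C ⊕ B8 = A3.
P'[5]: 78 ⊕ 6F ⊕ 45 = 52.

P'[0] = 01, P'[1] = 97, P'[2] = B9, P'[3] = 87, P'[4] = A3, P'[5] = 52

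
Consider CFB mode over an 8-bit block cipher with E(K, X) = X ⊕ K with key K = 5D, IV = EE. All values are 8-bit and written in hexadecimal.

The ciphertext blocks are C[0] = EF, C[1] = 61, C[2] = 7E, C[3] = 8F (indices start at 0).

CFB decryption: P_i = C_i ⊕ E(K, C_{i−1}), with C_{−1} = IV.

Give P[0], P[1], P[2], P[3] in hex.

P[0]: E(K, EE) = B3; EF ⊕ B3 = 5C.
P[1]: E(K, EF) = B2; 61 ⊕ B2 = D3.
P[2]: E(K, 61) = 3C; 7E ⊕ 3C = 42.
P[3]: E(K, 7E) = 23; 8F ⊕ 23 = AC.

P[0] = 5C, P[1] = D3, P[2] = 42, P[3] = AC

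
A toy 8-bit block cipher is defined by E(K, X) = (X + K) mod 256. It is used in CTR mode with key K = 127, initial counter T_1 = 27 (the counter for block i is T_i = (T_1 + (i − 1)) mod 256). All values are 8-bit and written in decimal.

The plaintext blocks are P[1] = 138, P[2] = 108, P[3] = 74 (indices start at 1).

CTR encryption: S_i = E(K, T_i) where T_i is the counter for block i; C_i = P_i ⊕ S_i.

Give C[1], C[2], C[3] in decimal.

C[1]: T = 27, S = E(K, T) = 154; 138 ⊕ 154 = 16.
C[2]: T = 28, S = E(K, T) = 155; 108 ⊕ 155 = 247.
C[3]: T = 29, S = E(K, T) = 156; 74 ⊕ 156 = 214.

C[1] = 16, C[2] = 247, C[3] = 214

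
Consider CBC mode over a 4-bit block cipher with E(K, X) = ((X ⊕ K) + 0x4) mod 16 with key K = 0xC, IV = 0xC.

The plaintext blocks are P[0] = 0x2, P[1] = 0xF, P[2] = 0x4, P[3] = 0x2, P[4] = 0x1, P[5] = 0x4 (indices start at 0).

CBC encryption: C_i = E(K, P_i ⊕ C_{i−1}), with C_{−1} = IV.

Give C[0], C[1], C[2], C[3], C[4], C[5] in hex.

C[0]: P[0] ⊕ 0xC = 0xE; E(K, 0xE) = 0x6.
C[1]: P[1] ⊕ 0x6 = 0x9; E(K, 0x9) = 0x9.
C[2]: P[2] ⊕ 0x9 = 0xD; E(K, 0xD) = 0x5.
C[3]: P[3] ⊕ 0x5 = 0x7; E(K, 0x7) = 0xF.
C[4]: P[4] ⊕ 0xF = 0xE; E(K, 0xE) = 0x6.
C[5]: P[5] ⊕ 0x6 = 0x2; E(K, 0x2) = 0x2.

C[0] = 0x6, C[1] = 0x9, C[2] = 0x5, C[3] = 0xF, C[4] = 0x6, C[5] = 0x2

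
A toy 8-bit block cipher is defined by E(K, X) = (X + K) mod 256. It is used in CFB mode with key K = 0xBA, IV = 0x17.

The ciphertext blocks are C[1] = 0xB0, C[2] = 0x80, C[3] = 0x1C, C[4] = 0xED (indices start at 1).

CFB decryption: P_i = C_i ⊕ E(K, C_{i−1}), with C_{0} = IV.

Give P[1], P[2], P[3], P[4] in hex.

P[1]: E(K, 0x17) = 0xD1; 0xB0 ⊕ 0xD1 = 0x61.
P[2]: E(K, 0xB0) = 0x6A; 0x80 ⊕ 0x6A = 0xEA.
P[3]: E(K, 0x80) = 0x3A; 0x1C ⊕ 0x3A = 0x26.
P[4]: E(K, 0x1C) = 0xD6; 0xED ⊕ 0xD6 = 0x3B.

P[1] = 0x61, P[2] = 0xEA, P[3] = 0x26, P[4] = 0x3B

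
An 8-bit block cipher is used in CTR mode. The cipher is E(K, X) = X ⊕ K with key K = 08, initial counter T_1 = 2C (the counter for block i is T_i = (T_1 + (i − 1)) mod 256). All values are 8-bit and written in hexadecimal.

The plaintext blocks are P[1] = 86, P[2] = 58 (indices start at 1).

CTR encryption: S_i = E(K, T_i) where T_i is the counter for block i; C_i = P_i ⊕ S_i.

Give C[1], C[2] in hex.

C[1] = A2, C[2] = 7D

C[1]: T = 2C, S = E(K, T) = 24; 86 ⊕ 24 = A2.
C[2]: T = 2D, S = E(K, T) = 25; 58 ⊕ 25 = 7D.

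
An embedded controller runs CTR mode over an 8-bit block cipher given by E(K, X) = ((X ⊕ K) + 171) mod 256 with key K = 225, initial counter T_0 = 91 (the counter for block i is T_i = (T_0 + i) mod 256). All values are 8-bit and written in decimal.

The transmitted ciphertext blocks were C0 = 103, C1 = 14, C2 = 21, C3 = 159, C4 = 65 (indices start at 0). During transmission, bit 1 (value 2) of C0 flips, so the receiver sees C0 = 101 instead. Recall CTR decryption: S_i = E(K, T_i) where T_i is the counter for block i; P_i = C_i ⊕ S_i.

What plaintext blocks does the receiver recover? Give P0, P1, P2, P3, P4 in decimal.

Only C0 changed, to 101. In CTR, a change in C_i flips the same bit in P_i only; the keystream is unaffected. Decrypting the received ciphertext:
P0: T = 91, S = E(K, T) = 101; 101 ⊕ 101 = 0.
P1: T = 92, S = E(K, T) = 104; 14 ⊕ 104 = 102.
P2: T = 93, S = E(K, T) = 103; 21 ⊕ 103 = 114.
P3: T = 94, S = E(K, T) = 106; 159 ⊕ 106 = 245.
P4: T = 95, S = E(K, T) = 105; 65 ⊕ 105 = 40.
Blocks that differ from the original plaintext: P0.

P0 = 0, P1 = 102, P2 = 114, P3 = 245, P4 = 40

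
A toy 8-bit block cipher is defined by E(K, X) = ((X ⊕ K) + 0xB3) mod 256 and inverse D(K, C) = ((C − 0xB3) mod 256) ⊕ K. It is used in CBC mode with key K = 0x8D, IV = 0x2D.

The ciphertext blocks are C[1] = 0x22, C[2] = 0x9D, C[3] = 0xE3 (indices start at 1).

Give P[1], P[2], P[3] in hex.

P[1] = 0xCF, P[2] = 0x45, P[3] = 0x20

CBC decryption: P_i = D(K, C_i) ⊕ C_{i−1}, with C_{0} = IV.
P[1]: D(K, 0x22) = 0xE2; 0xE2 ⊕ 0x2D = 0xCF.
P[2]: D(K, 0x9D) = 0x67; 0x67 ⊕ 0x22 = 0x45.
P[3]: D(K, 0xE3) = 0xBD; 0xBD ⊕ 0x9D = 0x20.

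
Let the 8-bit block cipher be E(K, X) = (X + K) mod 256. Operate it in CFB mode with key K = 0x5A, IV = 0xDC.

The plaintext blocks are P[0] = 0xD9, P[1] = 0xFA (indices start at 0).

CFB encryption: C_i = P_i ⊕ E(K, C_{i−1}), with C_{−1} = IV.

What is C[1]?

C[1] = 0xB3

C[0]: E(K, 0xDC) = 0x36; 0xD9 ⊕ 0x36 = 0xEF.
C[1]: E(K, 0xEF) = 0x49; 0xFA ⊕ 0x49 = 0xB3.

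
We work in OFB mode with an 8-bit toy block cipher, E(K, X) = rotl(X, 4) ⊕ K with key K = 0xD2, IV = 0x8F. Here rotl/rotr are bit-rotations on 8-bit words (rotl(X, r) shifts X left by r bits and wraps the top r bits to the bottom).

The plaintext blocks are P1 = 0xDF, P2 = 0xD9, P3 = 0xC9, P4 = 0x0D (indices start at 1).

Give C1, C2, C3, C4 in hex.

C1 = 0xF5, C2 = 0xA9, C3 = 0x1C, C4 = 0x82

OFB encryption: S_i = E(K, S_{i−1}) with S_{0} = IV; C_i = P_i ⊕ S_i.
C1: S = E(K, 0x8F) = 0x2A; 0xDF ⊕ 0x2A = 0xF5.
C2: S = E(K, 0x2A) = 0x70; 0xD9 ⊕ 0x70 = 0xA9.
C3: S = E(K, 0x70) = 0xD5; 0xC9 ⊕ 0xD5 = 0x1C.
C4: S = E(K, 0xD5) = 0x8F; 0x0D ⊕ 0x8F = 0x82.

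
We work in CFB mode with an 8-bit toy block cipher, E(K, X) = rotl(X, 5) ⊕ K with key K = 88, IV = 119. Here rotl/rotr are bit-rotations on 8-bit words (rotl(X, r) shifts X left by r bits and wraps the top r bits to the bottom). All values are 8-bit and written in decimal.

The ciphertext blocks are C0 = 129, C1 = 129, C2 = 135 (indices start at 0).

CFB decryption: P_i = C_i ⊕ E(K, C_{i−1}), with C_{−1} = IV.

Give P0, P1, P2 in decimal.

P0: E(K, 119) = 182; 129 ⊕ 182 = 55.
P1: E(K, 129) = 104; 129 ⊕ 104 = 233.
P2: E(K, 129) = 104; 135 ⊕ 104 = 239.

P0 = 55, P1 = 233, P2 = 239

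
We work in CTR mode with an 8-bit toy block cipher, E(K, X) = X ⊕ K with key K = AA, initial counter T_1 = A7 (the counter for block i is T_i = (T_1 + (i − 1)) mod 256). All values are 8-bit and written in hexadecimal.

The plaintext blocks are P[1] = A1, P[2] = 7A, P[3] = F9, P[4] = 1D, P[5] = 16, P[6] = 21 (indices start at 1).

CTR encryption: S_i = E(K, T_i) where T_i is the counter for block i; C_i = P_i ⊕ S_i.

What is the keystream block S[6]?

06

C[1]: T = A7, S = E(K, T) = 0D; A1 ⊕ 0D = AC.
C[2]: T = A8, S = E(K, T) = 02; 7A ⊕ 02 = 78.
C[3]: T = A9, S = E(K, T) = 03; F9 ⊕ 03 = FA.
C[4]: T = AA, S = E(K, T) = 00; 1D ⊕ 00 = 1D.
C[5]: T = AB, S = E(K, T) = 01; 16 ⊕ 01 = 17.
C[6]: T = AC, S = E(K, T) = 06; 21 ⊕ 06 = 27.
So S[6] = 06.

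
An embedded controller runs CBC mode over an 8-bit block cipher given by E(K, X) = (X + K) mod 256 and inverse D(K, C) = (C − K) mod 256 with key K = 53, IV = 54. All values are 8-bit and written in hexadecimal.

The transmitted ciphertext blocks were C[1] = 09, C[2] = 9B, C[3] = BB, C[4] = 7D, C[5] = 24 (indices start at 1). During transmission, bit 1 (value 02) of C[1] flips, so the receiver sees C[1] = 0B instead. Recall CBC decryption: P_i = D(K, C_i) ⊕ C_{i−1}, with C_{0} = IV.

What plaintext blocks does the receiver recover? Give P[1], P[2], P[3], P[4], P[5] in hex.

P[1] = EC, P[2] = 43, P[3] = F3, P[4] = 91, P[5] = AC

Only C[1] changed, to 0B. In CBC, a change in C_i garbles P_i and flips the same bit in P_{i+1}. Decrypting the received ciphertext:
P[1]: D(K, 0B) = B8; B8 ⊕ 54 = EC.
P[2]: D(K, 9B) = 48; 48 ⊕ 0B = 43.
P[3]: D(K, BB) = 68; 68 ⊕ 9B = F3.
P[4]: D(K, 7D) = 2A; 2A ⊕ BB = 91.
P[5]: D(K, 24) = D1; D1 ⊕ 7D = AC.
Blocks that differ from the original plaintext: P[1], P[2].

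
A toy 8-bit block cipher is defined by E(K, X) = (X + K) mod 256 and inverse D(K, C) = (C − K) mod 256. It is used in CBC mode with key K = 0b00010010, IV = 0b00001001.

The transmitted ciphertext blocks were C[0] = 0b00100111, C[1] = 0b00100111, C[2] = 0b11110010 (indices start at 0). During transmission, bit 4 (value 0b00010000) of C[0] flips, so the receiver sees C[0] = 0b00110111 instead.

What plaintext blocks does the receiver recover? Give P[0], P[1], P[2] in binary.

P[0] = 0b00101100, P[1] = 0b00100010, P[2] = 0b11000111

CBC decryption: P_i = D(K, C_i) ⊕ C_{i−1}, with C_{−1} = IV.
Only C[0] changed, to 0b00110111. In CBC, a change in C_i garbles P_i and flips the same bit in P_{i+1}. Decrypting the received ciphertext:
P[0]: D(K, 0b00110111) = 0b00100101; 0b00100101 ⊕ 0b00001001 = 0b00101100.
P[1]: D(K, 0b00100111) = 0b00010101; 0b00010101 ⊕ 0b00110111 = 0b00100010.
P[2]: D(K, 0b11110010) = 0b11100000; 0b11100000 ⊕ 0b00100111 = 0b11000111.
Blocks that differ from the original plaintext: P[0], P[1].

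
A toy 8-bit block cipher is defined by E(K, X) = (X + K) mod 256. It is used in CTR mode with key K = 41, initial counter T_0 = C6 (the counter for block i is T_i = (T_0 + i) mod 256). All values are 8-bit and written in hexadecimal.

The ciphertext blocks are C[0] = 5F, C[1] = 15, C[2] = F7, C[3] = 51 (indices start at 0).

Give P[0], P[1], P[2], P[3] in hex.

CTR decryption: S_i = E(K, T_i) where T_i is the counter for block i; P_i = C_i ⊕ S_i.
P[0]: T = C6, S = E(K, T) = 07; 5F ⊕ 07 = 58.
P[1]: T = C7, S = E(K, T) = 08; 15 ⊕ 08 = 1D.
P[2]: T = C8, S = E(K, T) = 09; F7 ⊕ 09 = FE.
P[3]: T = C9, S = E(K, T) = 0A; 51 ⊕ 0A = 5B.

P[0] = 58, P[1] = 1D, P[2] = FE, P[3] = 5B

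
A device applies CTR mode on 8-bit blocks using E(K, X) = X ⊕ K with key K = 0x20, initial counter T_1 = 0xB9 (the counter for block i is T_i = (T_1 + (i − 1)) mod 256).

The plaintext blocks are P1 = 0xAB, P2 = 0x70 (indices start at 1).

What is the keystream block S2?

0x9A

CTR encryption: S_i = E(K, T_i) where T_i is the counter for block i; C_i = P_i ⊕ S_i.
C1: T = 0xB9, S = E(K, T) = 0x99; 0xAB ⊕ 0x99 = 0x32.
C2: T = 0xBA, S = E(K, T) = 0x9A; 0x70 ⊕ 0x9A = 0xEA.
So S2 = 0x9A.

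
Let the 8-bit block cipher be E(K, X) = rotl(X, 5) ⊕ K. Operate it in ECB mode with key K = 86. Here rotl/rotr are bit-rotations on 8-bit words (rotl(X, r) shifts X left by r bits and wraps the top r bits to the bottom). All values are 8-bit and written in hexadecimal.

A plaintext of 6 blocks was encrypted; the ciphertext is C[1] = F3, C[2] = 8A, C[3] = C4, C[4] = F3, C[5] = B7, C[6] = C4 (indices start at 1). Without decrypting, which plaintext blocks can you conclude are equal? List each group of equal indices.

P[1] = P[4]; P[3] = P[6]

ECB encrypts each block independently with the same key, so equal ciphertext blocks imply equal plaintext blocks.
C[1] = C[4] = F3, so P[1] = P[4].
C[3] = C[6] = C4, so P[3] = P[6].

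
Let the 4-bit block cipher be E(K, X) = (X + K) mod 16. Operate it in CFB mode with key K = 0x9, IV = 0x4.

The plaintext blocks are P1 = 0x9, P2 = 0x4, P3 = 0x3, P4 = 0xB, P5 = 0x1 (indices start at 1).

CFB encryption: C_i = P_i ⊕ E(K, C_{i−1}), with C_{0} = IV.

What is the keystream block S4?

C1: E(K, 0x4) = 0xD; 0x9 ⊕ 0xD = 0x4.
C2: E(K, 0x4) = 0xD; 0x4 ⊕ 0xD = 0x9.
C3: E(K, 0x9) = 0x2; 0x3 ⊕ 0x2 = 0x1.
C4: E(K, 0x1) = 0xA; 0xB ⊕ 0xA = 0x1.
So S4 = 0xA.

0xA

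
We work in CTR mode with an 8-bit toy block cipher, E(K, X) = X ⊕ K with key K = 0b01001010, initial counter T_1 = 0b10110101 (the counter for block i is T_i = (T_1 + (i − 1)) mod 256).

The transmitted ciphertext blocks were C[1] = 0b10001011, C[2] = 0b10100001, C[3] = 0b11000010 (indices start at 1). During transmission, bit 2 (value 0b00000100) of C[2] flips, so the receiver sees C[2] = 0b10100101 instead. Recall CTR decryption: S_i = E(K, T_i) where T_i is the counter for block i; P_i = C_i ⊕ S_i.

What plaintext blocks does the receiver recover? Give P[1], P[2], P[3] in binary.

P[1] = 0b01110100, P[2] = 0b01011001, P[3] = 0b00111111

Only C[2] changed, to 0b10100101. In CTR, a change in C_i flips the same bit in P_i only; the keystream is unaffected. Decrypting the received ciphertext:
P[1]: T = 0b10110101, S = E(K, T) = 0b11111111; 0b10001011 ⊕ 0b11111111 = 0b01110100.
P[2]: T = 0b10110110, S = E(K, T) = 0b11111100; 0b10100101 ⊕ 0b11111100 = 0b01011001.
P[3]: T = 0b10110111, S = E(K, T) = 0b11111101; 0b11000010 ⊕ 0b11111101 = 0b00111111.
Blocks that differ from the original plaintext: P[2].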